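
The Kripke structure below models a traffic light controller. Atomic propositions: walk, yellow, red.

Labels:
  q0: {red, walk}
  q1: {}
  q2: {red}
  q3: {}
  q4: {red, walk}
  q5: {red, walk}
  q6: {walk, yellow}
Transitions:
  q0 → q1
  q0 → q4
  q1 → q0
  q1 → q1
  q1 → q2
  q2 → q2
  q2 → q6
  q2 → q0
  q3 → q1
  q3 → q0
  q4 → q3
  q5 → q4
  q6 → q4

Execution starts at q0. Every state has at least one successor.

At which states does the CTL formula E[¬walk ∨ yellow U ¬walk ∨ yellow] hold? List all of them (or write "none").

{q1, q2, q3, q6}

States satisfying ¬walk ∨ yellow: {q1, q2, q3, q6}.
States satisfying E[¬walk ∨ yellow U ¬walk ∨ yellow]: {q1, q2, q3, q6}.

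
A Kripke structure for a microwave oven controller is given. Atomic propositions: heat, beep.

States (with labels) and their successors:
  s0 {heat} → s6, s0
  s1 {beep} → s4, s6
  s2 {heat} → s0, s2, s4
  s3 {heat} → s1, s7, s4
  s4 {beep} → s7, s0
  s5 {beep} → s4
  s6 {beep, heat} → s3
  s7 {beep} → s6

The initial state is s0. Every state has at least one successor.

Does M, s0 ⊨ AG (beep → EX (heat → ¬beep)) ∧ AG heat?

States satisfying beep → EX (heat → ¬beep): {s0, s1, s2, s3, s4, s5, s6}.
States satisfying AG (beep → EX (heat → ¬beep)): ∅.
States satisfying heat: {s0, s2, s3, s6}.
States satisfying AG heat: ∅.
States satisfying AG (beep → EX (heat → ¬beep)) ∧ AG heat: ∅.
s0 ∉ Sat(AG (beep → EX (heat → ¬beep)) ∧ AG heat).

Violated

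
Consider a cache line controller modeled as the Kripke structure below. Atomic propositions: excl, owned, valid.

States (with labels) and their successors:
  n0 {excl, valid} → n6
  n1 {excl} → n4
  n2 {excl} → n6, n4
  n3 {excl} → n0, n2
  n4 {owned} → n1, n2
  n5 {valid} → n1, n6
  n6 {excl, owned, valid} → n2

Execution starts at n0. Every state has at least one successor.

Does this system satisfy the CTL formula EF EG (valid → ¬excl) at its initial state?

Satisfied

States satisfying EG (valid → ¬excl): {n1, n2, n3, n4, n5}.
States satisfying EF EG (valid → ¬excl): {n0, n1, n2, n3, n4, n5, n6}.
Some path from n0 reaches a state where EG (valid → ¬excl) holds.
n0 ∈ Sat(EF EG (valid → ¬excl)).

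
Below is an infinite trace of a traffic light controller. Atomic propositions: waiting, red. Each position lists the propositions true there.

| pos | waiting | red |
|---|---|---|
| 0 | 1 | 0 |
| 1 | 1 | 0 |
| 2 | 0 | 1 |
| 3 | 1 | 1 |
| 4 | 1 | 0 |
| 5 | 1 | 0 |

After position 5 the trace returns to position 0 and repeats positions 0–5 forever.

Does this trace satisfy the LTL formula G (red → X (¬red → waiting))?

red → X (¬red → waiting) holds at every position 0..5, and those are all positions ever visited, so G (red → X (¬red → waiting)) holds.
Positions where red holds: 2, 3.
Check X (¬red → waiting) at each: 2→ok, 3→ok.

Yes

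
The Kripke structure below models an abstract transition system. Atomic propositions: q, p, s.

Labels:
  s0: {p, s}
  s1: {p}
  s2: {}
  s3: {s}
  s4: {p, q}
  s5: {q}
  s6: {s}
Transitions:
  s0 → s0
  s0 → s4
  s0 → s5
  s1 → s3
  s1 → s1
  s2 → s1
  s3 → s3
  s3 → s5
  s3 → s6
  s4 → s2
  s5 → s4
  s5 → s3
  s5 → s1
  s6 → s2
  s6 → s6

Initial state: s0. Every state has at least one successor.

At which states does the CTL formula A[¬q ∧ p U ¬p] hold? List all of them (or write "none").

{s2, s3, s5, s6}

States satisfying ¬q ∧ p: {s0, s1}.
States satisfying ¬p: {s2, s3, s5, s6}.
States satisfying A[¬q ∧ p U ¬p]: {s2, s3, s5, s6}.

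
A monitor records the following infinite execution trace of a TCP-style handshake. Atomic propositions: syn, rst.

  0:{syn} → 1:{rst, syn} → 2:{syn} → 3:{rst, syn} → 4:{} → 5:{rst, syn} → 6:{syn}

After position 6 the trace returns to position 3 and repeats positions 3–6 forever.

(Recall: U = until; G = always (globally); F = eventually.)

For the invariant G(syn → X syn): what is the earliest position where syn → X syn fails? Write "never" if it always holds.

Check syn → X syn at each position in order: 0 ✓, 1 ✓, 2 ✓.
At position 3 the labels are {rst, syn} and the next position 4 has {}, so syn → X syn is false there. This is the first violation.

3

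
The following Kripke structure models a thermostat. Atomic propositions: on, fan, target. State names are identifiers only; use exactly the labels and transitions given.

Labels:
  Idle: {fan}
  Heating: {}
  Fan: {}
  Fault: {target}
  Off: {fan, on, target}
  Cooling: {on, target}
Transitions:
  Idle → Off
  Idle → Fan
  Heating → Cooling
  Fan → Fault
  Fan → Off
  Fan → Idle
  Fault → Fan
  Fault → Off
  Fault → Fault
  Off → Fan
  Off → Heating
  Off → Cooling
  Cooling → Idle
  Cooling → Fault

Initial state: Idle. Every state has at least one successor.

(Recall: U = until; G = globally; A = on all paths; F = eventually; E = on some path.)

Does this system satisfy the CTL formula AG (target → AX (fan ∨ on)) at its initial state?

No

States satisfying target → AX (fan ∨ on): {Idle, Heating, Fan}.
States satisfying AG (target → AX (fan ∨ on)): ∅.
Cooling is reachable from Idle and violates target → AX (fan ∨ on), so AG fails at Idle.
Idle ∉ Sat(AG (target → AX (fan ∨ on))).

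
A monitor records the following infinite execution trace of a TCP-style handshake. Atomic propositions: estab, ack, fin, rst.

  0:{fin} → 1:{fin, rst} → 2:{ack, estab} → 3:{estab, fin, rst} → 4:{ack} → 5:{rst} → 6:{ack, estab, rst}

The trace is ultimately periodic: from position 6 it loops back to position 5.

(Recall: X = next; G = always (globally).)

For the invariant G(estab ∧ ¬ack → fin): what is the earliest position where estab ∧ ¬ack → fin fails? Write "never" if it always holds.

never

estab ∧ ¬ack → fin holds at every position 0..6, and those are all the positions the trace ever visits, so the invariant G(estab ∧ ¬ack → fin) is never violated.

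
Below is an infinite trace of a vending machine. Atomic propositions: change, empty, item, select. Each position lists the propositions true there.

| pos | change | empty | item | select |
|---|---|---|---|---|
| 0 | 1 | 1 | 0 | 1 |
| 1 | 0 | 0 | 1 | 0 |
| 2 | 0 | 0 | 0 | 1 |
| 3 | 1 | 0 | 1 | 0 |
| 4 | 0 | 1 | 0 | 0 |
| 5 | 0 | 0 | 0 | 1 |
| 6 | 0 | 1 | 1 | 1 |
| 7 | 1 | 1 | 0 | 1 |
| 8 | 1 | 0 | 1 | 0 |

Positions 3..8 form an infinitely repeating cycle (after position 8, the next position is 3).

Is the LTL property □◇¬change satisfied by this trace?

◇¬change holds at every position 0..8, and those are all positions ever visited, so □◇¬change holds.

Holds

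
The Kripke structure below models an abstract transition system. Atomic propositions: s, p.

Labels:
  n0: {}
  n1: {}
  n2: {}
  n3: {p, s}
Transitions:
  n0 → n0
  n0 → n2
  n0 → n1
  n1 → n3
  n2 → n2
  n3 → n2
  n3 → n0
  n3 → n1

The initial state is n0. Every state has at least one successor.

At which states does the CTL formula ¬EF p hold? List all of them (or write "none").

States satisfying p: {n3}.
States satisfying EF p: {n0, n1, n3}.
States satisfying ¬EF p: {n2}.

{n2}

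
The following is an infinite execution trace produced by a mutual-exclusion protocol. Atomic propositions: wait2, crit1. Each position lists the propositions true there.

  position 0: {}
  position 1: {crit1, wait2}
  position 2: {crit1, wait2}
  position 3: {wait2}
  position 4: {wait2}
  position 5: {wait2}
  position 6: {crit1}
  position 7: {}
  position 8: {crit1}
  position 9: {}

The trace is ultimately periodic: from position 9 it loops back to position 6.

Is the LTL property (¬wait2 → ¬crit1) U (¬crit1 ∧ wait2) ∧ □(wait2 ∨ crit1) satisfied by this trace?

No

Walking from position 0: ¬crit1 ∧ wait2 first holds at position 3, and ¬wait2 → ¬crit1 holds at every earlier position along the way, so (¬wait2 → ¬crit1) U (¬crit1 ∧ wait2) holds.
wait2 ∨ crit1 must hold at every position from 0 onward. It fails at position 0, so □(wait2 ∨ crit1) is false.
At position 0: (¬wait2 → ¬crit1) U (¬crit1 ∧ wait2) is true; □(wait2 ∨ crit1) is false; so (¬wait2 → ¬crit1) U (¬crit1 ∧ wait2) ∧ □(wait2 ∨ crit1) is false.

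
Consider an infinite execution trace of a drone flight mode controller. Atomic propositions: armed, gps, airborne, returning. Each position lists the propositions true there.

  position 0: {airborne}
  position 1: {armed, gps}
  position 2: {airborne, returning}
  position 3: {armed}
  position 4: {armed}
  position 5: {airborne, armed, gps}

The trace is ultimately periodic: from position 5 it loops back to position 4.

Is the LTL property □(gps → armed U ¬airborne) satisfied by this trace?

Holds

gps → armed U ¬airborne holds at every position 0..5, and those are all positions ever visited, so □(gps → armed U ¬airborne) holds.
Positions where gps holds: 1, 5.
Check armed U ¬airborne at each: 1→ok, 5→ok.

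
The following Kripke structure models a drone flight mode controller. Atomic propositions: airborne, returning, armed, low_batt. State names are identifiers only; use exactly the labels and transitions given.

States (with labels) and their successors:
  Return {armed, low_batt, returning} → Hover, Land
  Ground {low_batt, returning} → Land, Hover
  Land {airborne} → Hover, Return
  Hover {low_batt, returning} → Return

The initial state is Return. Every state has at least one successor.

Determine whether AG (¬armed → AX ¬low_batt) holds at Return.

No

States satisfying ¬armed → AX ¬low_batt: {Return}.
States satisfying AG (¬armed → AX ¬low_batt): ∅.
Hover is reachable from Return and violates ¬armed → AX ¬low_batt, so AG fails at Return.
Return ∉ Sat(AG (¬armed → AX ¬low_batt)).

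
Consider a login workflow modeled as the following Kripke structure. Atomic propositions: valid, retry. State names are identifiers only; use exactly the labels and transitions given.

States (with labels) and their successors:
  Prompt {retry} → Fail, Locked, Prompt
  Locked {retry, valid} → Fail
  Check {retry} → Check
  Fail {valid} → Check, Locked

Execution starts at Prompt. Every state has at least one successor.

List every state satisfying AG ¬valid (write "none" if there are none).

{Check}

States satisfying ¬valid: {Prompt, Check}.
States satisfying AG ¬valid: {Check}.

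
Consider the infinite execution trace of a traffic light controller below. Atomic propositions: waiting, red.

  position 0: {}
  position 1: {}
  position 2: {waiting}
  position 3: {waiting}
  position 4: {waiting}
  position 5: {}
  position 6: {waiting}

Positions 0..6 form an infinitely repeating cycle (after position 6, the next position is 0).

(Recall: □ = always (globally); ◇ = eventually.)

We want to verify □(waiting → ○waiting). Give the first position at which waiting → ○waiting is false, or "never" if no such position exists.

Check waiting → ○waiting at each position in order: 0 ✓, 1 ✓, 2 ✓, 3 ✓.
At position 4 the labels are {waiting} and the next position 5 has {}, so waiting → ○waiting is false there. This is the first violation.

4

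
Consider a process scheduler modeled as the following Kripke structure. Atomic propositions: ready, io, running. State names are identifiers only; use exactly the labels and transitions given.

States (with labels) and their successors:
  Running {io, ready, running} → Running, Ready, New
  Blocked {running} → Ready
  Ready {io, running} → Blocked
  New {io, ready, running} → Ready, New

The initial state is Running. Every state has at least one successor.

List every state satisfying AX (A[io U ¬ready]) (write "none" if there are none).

{Blocked, Ready}

States satisfying A[io U ¬ready]: {Blocked, Ready}.
States satisfying AX (A[io U ¬ready]): {Blocked, Ready}.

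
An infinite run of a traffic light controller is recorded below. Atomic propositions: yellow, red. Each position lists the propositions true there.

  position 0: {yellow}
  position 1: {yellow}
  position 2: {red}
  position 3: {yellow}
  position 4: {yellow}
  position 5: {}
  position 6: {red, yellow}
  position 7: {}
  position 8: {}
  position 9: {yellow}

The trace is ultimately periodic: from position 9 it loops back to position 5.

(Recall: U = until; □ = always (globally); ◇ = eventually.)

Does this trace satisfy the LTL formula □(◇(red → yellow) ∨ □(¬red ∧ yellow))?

◇(red → yellow) ∨ □(¬red ∧ yellow) holds at every position 0..9, and those are all positions ever visited, so □(◇(red → yellow) ∨ □(¬red ∧ yellow)) holds.

Yes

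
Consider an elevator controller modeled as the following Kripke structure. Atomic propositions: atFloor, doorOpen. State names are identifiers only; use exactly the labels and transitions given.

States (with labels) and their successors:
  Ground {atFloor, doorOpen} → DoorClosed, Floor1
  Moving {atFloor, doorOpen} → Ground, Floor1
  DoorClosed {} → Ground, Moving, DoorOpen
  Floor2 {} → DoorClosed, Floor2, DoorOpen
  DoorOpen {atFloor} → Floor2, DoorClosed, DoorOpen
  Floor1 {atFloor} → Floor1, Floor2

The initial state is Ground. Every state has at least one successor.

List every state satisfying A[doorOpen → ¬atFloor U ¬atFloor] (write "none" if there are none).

{DoorClosed, Floor2}

States satisfying doorOpen → ¬atFloor: {DoorClosed, Floor2, DoorOpen, Floor1}.
States satisfying ¬atFloor: {DoorClosed, Floor2}.
States satisfying A[doorOpen → ¬atFloor U ¬atFloor]: {DoorClosed, Floor2}.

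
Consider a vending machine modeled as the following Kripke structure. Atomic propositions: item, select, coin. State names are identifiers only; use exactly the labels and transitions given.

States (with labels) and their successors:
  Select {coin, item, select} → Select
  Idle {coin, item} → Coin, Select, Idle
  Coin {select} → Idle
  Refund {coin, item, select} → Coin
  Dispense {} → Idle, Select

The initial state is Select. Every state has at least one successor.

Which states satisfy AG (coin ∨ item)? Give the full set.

{Select}

States satisfying coin ∨ item: {Select, Idle, Refund}.
States satisfying AG (coin ∨ item): {Select}.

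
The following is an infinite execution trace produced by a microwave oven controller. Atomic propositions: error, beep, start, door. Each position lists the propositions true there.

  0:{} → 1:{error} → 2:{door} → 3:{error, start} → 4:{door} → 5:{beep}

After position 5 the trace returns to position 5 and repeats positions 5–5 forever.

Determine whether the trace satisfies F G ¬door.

Holds

G ¬door holds at position 5, which is reachable from 0, so F G ¬door holds.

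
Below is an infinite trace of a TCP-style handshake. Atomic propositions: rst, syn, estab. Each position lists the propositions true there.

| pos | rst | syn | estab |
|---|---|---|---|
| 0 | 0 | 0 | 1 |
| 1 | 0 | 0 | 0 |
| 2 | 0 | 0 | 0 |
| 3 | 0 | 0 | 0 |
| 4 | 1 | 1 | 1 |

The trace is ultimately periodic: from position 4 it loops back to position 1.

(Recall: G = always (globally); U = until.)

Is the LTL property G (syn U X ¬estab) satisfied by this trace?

Violated

syn U X ¬estab must hold at every position from 0 onward. It fails at position 3, so G (syn U X ¬estab) is false.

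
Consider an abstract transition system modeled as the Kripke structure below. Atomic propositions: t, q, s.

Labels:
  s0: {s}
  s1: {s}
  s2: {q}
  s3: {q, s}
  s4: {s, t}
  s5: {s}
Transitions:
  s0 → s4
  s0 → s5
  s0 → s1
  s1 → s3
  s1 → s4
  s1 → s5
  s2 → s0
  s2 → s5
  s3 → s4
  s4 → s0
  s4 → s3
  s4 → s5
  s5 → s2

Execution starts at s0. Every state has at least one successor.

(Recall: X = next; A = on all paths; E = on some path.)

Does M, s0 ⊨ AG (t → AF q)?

Does not hold

States satisfying t → AF q: {s0, s1, s2, s3, s5}.
States satisfying AG (t → AF q): ∅.
s4 is reachable from s0 and violates t → AF q, so AG fails at s0.
s0 ∉ Sat(AG (t → AF q)).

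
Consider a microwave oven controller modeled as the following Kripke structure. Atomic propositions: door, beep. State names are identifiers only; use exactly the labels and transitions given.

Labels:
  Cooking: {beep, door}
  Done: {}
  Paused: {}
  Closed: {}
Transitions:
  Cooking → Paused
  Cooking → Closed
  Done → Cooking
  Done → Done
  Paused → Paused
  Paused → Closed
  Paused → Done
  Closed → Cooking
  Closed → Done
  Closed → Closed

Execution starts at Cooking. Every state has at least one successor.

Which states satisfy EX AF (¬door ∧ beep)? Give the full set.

States satisfying AF (¬door ∧ beep): ∅.
States satisfying EX AF (¬door ∧ beep): ∅.

none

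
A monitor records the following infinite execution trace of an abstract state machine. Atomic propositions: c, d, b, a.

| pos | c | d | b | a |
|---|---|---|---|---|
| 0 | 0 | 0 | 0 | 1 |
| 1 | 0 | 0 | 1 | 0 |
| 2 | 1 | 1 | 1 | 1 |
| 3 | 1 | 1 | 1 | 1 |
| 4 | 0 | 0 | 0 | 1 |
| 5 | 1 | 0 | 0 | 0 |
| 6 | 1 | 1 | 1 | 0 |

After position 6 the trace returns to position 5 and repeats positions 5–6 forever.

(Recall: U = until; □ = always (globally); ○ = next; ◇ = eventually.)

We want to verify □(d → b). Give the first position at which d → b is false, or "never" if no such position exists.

d → b holds at every position 0..6, and those are all the positions the trace ever visits, so the invariant □(d → b) is never violated.

never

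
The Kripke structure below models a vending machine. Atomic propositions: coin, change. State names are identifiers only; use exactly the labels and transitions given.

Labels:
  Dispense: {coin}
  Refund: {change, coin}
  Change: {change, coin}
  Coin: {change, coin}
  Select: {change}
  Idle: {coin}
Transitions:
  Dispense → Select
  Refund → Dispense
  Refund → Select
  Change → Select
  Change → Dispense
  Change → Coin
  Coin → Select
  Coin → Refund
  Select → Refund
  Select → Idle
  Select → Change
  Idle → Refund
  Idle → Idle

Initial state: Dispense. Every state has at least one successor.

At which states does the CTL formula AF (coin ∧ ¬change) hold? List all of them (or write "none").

States satisfying coin ∧ ¬change: {Dispense, Idle}.
States satisfying AF (coin ∧ ¬change): {Dispense, Idle}.

{Dispense, Idle}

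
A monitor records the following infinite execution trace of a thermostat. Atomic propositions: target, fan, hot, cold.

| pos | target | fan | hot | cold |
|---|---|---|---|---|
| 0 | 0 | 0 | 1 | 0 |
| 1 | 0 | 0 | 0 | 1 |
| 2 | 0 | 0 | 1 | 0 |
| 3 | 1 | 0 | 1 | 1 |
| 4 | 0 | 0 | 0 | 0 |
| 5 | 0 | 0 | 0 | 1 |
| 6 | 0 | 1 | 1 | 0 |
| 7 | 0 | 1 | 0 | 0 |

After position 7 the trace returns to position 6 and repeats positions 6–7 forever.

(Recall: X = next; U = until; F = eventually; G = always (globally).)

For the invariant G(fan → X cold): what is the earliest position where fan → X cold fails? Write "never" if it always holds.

6

Check fan → X cold at each position in order: 0 ✓, 1 ✓, 2 ✓, 3 ✓, 4 ✓, 5 ✓.
At position 6 the labels are {fan, hot} and the next position 7 has {fan}, so fan → X cold is false there. This is the first violation.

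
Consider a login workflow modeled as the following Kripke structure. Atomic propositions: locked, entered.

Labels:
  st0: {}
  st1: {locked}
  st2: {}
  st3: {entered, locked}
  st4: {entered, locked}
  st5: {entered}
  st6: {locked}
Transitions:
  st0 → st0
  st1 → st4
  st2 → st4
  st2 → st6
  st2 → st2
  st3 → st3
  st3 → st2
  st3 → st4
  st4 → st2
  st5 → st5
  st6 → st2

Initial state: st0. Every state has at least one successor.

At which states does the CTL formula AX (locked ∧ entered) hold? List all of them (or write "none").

States satisfying locked ∧ entered: {st3, st4}.
States satisfying AX (locked ∧ entered): {st1}.

{st1}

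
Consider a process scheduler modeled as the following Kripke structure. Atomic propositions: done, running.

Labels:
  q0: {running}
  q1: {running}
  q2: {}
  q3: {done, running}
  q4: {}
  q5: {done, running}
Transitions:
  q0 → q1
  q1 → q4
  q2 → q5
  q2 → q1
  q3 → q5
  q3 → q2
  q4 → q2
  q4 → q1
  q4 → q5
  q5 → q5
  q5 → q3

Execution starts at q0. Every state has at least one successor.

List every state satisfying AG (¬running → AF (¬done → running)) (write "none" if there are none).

States satisfying ¬running → AF (¬done → running): {q0, q1, q2, q3, q4, q5}.
States satisfying AG (¬running → AF (¬done → running)): {q0, q1, q2, q3, q4, q5}.

{q0, q1, q2, q3, q4, q5}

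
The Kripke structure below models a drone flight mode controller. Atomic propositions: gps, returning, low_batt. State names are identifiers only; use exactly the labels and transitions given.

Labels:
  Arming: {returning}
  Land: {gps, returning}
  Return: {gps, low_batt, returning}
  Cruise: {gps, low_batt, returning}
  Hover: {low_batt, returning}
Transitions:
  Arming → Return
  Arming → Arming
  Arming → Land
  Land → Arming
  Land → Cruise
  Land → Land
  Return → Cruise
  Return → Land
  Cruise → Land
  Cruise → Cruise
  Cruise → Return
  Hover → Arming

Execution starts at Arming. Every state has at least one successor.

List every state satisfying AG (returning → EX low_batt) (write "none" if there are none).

{Arming, Land, Return, Cruise}

States satisfying returning → EX low_batt: {Arming, Land, Return, Cruise}.
States satisfying AG (returning → EX low_batt): {Arming, Land, Return, Cruise}.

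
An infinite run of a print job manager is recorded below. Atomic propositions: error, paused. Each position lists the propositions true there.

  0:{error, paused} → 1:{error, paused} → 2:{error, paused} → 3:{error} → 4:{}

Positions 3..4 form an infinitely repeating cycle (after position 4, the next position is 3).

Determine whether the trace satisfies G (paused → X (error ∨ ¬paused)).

paused → X (error ∨ ¬paused) holds at every position 0..4, and those are all positions ever visited, so G (paused → X (error ∨ ¬paused)) holds.
Positions where paused holds: 0, 1, 2.
Check X (error ∨ ¬paused) at each: 0→ok, 1→ok, 2→ok.

Holds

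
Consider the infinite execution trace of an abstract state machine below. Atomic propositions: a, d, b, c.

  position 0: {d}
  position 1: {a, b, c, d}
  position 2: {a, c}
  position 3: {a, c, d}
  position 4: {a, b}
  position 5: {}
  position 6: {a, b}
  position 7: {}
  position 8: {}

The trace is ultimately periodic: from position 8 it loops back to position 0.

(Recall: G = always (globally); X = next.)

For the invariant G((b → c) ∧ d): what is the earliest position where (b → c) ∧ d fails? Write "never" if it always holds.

Check (b → c) ∧ d at each position in order: 0 ✓, 1 ✓.
At position 2 the labels are {a, c}, so (b → c) ∧ d is false there. This is the first violation.

2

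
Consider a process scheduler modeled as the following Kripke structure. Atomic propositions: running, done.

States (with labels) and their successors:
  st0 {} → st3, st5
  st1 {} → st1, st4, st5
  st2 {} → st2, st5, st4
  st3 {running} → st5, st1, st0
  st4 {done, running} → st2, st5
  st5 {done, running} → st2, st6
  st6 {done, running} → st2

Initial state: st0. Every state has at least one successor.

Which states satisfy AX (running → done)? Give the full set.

{st1, st2, st3, st4, st5, st6}

States satisfying running → done: {st0, st1, st2, st4, st5, st6}.
States satisfying AX (running → done): {st1, st2, st3, st4, st5, st6}.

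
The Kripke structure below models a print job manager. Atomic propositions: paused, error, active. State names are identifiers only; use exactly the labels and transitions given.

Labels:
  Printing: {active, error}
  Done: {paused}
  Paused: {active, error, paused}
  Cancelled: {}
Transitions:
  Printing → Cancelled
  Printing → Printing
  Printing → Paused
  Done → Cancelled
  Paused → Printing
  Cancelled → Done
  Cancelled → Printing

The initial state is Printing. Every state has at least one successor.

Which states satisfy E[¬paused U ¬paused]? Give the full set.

{Printing, Cancelled}

States satisfying ¬paused: {Printing, Cancelled}.
States satisfying E[¬paused U ¬paused]: {Printing, Cancelled}.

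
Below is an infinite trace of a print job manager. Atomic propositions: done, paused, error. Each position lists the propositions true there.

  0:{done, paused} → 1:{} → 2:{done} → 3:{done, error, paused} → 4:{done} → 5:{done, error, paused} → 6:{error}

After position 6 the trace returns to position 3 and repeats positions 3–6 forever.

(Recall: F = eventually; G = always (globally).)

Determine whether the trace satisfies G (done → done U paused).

done → done U paused holds at every position 0..6, and those are all positions ever visited, so G (done → done U paused) holds.
Positions where done holds: 0, 2, 3, 4, 5.
Check done U paused at each: 0→ok, 2→ok, 3→ok, 4→ok, 5→ok.

Yes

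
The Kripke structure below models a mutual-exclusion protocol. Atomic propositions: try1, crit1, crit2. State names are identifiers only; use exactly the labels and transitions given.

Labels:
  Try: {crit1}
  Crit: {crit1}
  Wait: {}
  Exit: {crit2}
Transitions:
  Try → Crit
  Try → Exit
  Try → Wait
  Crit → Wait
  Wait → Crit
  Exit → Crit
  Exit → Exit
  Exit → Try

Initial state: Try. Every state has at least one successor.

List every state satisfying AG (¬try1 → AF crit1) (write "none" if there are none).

{Crit, Wait}

States satisfying ¬try1 → AF crit1: {Try, Crit, Wait}.
States satisfying AG (¬try1 → AF crit1): {Crit, Wait}.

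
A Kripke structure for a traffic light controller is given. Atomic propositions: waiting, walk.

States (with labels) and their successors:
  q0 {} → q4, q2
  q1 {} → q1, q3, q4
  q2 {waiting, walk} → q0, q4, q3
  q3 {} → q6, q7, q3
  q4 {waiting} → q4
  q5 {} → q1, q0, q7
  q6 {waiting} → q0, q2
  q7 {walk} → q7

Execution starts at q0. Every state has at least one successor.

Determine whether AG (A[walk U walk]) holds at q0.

States satisfying A[walk U walk]: {q2, q7}.
States satisfying AG (A[walk U walk]): {q7}.
q0 is reachable from q0 and violates A[walk U walk], so AG fails at q0.
q0 ∉ Sat(AG (A[walk U walk])).

No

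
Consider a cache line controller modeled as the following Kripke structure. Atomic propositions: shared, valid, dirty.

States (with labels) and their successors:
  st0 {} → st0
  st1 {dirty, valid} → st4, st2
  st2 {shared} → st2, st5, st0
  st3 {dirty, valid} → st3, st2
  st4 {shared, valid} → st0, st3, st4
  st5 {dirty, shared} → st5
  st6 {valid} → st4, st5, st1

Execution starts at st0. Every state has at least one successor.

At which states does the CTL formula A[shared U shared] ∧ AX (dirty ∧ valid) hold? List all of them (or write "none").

none

States satisfying shared: {st2, st4, st5}.
States satisfying A[shared U shared]: {st2, st4, st5}.
States satisfying dirty ∧ valid: {st1, st3}.
States satisfying AX (dirty ∧ valid): ∅.
States satisfying A[shared U shared] ∧ AX (dirty ∧ valid): ∅.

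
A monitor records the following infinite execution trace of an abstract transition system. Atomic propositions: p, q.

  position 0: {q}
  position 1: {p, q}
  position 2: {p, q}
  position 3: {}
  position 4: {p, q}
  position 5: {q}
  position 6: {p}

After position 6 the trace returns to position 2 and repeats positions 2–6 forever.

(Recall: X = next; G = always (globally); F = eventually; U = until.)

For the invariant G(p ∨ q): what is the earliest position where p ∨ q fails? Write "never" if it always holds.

Check p ∨ q at each position in order: 0 ✓, 1 ✓, 2 ✓.
At position 3 the labels are {}, so p ∨ q is false there. This is the first violation.

3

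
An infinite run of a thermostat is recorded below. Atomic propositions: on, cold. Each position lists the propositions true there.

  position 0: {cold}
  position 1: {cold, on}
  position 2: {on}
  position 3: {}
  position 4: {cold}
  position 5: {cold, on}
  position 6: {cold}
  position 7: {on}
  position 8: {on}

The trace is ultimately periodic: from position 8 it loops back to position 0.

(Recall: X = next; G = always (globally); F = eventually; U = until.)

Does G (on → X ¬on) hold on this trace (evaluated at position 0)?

on → X ¬on must hold at every position from 0 onward. It fails at position 1, so G (on → X ¬on) is false.
Positions where on holds: 1, 2, 5, 7, 8.
Check X ¬on at each: 1→fails, 2→ok, 5→ok, 7→fails, 8→ok.

Violated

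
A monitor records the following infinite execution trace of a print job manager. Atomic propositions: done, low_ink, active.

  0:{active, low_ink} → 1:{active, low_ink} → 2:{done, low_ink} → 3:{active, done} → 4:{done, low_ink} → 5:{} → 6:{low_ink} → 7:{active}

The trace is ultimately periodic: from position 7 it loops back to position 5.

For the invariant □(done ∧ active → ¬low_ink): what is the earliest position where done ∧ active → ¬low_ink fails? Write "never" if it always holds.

never

done ∧ active → ¬low_ink holds at every position 0..7, and those are all the positions the trace ever visits, so the invariant □(done ∧ active → ¬low_ink) is never violated.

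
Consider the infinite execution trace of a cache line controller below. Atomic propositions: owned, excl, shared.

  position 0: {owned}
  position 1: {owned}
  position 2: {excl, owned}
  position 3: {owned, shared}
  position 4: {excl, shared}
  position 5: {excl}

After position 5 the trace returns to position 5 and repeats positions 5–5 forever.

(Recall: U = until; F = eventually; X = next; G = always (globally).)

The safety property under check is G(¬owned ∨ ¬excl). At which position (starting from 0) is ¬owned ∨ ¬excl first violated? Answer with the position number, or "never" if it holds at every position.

Check ¬owned ∨ ¬excl at each position in order: 0 ✓, 1 ✓.
At position 2 the labels are {excl, owned}, so ¬owned ∨ ¬excl is false there. This is the first violation.

2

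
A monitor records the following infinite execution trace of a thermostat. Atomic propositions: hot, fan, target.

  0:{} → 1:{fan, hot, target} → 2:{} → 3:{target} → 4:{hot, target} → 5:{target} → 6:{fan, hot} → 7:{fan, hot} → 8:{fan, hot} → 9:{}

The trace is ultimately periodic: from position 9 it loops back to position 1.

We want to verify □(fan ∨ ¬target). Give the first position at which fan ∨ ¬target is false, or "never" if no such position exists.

Check fan ∨ ¬target at each position in order: 0 ✓, 1 ✓, 2 ✓.
At position 3 the labels are {target}, so fan ∨ ¬target is false there. This is the first violation.

3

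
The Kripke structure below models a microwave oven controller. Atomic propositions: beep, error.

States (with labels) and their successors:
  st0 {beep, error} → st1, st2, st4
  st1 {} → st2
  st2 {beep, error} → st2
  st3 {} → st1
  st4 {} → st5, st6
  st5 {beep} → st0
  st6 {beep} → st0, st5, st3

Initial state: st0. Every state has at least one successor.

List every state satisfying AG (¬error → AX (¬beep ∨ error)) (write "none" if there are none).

{st1, st2, st3}

States satisfying ¬error → AX (¬beep ∨ error): {st0, st1, st2, st3, st5}.
States satisfying AG (¬error → AX (¬beep ∨ error)): {st1, st2, st3}.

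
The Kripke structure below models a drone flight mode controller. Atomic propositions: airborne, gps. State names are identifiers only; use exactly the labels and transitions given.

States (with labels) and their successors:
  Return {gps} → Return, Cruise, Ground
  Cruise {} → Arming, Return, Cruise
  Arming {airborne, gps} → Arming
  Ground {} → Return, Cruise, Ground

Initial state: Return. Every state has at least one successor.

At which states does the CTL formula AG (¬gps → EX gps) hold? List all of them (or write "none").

{Return, Cruise, Arming, Ground}

States satisfying ¬gps → EX gps: {Return, Cruise, Arming, Ground}.
States satisfying AG (¬gps → EX gps): {Return, Cruise, Arming, Ground}.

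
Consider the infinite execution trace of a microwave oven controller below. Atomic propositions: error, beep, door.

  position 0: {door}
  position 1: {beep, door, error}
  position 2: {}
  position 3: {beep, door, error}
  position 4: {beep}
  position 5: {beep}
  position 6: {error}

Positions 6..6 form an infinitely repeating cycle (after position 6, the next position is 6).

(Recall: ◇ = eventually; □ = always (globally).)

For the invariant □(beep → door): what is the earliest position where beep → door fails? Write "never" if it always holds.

Check beep → door at each position in order: 0 ✓, 1 ✓, 2 ✓, 3 ✓.
At position 4 the labels are {beep}, so beep → door is false there. This is the first violation.

4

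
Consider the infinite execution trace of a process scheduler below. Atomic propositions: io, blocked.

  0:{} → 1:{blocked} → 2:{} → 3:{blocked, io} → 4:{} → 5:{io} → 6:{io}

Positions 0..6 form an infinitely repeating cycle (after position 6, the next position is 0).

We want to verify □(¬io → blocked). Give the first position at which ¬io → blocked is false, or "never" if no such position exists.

0

At position 0 the labels are {}, so ¬io → blocked is false there. This is the first violation.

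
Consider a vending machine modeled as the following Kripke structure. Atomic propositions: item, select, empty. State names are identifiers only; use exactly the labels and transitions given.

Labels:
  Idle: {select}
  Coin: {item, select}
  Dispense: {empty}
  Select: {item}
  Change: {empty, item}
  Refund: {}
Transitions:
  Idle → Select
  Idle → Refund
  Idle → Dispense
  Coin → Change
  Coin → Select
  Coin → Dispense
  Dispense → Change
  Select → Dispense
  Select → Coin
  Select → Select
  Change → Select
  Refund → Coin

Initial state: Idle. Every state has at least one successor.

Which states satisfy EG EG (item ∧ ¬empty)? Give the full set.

States satisfying EG (item ∧ ¬empty): {Coin, Select}.
States satisfying EG EG (item ∧ ¬empty): {Coin, Select}.

{Coin, Select}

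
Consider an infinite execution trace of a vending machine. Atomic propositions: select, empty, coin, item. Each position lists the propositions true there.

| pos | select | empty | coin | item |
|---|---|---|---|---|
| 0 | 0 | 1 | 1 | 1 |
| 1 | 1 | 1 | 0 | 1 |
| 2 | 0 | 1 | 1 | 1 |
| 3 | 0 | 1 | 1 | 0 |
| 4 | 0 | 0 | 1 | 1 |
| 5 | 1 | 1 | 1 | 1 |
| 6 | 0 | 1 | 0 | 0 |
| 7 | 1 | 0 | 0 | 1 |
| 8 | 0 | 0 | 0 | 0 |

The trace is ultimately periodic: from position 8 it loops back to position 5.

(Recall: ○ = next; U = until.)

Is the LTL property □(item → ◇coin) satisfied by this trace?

Satisfied

item → ◇coin holds at every position 0..8, and those are all positions ever visited, so □(item → ◇coin) holds.
Positions where item holds: 0, 1, 2, 4, 5, 7.
Check ◇coin at each: 0→ok, 1→ok, 2→ok, 4→ok, 5→ok, 7→ok.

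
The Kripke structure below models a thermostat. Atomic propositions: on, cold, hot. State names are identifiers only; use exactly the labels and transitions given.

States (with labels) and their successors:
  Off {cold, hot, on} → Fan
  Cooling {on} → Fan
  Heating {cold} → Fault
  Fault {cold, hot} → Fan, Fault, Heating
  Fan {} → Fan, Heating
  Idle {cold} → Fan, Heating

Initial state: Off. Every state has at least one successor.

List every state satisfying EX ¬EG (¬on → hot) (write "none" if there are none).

States satisfying ¬EG (¬on → hot): {Off, Cooling, Heating, Fan, Idle}.
States satisfying EX ¬EG (¬on → hot): {Off, Cooling, Fault, Fan, Idle}.

{Off, Cooling, Fault, Fan, Idle}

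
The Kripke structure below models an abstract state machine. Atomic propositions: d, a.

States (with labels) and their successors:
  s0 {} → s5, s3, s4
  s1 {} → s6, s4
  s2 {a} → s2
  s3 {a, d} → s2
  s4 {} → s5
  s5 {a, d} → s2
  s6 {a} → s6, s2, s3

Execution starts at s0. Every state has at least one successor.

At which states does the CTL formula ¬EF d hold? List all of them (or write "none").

States satisfying d: {s3, s5}.
States satisfying EF d: {s0, s1, s3, s4, s5, s6}.
States satisfying ¬EF d: {s2}.

{s2}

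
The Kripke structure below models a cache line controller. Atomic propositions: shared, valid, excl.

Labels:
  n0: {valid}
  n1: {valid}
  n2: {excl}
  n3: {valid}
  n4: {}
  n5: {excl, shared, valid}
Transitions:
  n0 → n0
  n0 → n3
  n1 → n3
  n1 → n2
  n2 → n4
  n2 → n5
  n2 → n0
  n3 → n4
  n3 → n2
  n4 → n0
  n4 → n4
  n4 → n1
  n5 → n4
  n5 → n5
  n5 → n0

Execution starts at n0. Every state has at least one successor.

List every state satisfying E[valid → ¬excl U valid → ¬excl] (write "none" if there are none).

{n0, n1, n2, n3, n4}

States satisfying valid → ¬excl: {n0, n1, n2, n3, n4}.
States satisfying E[valid → ¬excl U valid → ¬excl]: {n0, n1, n2, n3, n4}.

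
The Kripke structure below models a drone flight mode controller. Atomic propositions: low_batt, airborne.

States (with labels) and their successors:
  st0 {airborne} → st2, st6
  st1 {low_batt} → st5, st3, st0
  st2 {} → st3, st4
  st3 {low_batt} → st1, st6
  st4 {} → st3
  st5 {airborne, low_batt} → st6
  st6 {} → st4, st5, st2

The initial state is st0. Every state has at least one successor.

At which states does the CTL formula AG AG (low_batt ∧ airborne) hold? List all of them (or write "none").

none

States satisfying AG (low_batt ∧ airborne): ∅.
States satisfying AG AG (low_batt ∧ airborne): ∅.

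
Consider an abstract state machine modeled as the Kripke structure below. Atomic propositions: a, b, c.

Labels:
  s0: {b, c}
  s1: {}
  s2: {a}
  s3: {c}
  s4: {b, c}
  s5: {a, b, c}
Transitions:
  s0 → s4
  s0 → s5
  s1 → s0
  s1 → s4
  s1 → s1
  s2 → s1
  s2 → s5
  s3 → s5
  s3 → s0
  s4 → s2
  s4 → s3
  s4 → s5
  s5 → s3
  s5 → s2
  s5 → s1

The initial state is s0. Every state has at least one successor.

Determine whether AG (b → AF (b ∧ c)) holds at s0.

States satisfying b → AF (b ∧ c): {s0, s1, s2, s3, s4, s5}.
States satisfying AG (b → AF (b ∧ c)): {s0, s1, s2, s3, s4, s5}.
Every state reachable from s0 satisfies b → AF (b ∧ c).
s0 ∈ Sat(AG (b → AF (b ∧ c))).

Satisfied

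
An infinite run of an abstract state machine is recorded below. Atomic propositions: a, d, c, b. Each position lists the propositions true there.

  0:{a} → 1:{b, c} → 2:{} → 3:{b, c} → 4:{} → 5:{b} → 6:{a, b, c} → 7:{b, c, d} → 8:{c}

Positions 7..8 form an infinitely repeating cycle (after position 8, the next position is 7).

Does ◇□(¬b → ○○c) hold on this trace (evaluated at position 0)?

Holds

□(¬b → ○○c) holds at position 3, which is reachable from 0, so ◇□(¬b → ○○c) holds.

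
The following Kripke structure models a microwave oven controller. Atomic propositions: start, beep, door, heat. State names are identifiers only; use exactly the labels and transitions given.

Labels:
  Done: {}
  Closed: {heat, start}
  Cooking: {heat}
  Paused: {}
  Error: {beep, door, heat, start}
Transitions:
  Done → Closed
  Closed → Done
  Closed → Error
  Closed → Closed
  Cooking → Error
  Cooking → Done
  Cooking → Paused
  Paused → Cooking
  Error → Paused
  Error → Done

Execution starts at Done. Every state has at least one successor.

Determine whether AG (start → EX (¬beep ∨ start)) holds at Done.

States satisfying start → EX (¬beep ∨ start): {Done, Closed, Cooking, Paused, Error}.
States satisfying AG (start → EX (¬beep ∨ start)): {Done, Closed, Cooking, Paused, Error}.
Every state reachable from Done satisfies start → EX (¬beep ∨ start).
Done ∈ Sat(AG (start → EX (¬beep ∨ start))).

Yes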